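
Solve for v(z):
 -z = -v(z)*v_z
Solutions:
 v(z) = -sqrt(C1 + z^2)
 v(z) = sqrt(C1 + z^2)


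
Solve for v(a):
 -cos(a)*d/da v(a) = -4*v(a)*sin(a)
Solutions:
 v(a) = C1/cos(a)^4


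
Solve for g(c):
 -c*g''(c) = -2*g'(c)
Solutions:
 g(c) = C1 + C2*c^3


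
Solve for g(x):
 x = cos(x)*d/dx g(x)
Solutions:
 g(x) = C1 + Integral(x/cos(x), x)


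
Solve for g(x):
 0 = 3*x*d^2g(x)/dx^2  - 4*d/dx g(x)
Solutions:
 g(x) = C1 + C2*x^(7/3)


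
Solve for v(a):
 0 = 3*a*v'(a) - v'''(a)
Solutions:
 v(a) = C1 + Integral(C2*airyai(3^(1/3)*a) + C3*airybi(3^(1/3)*a), a)


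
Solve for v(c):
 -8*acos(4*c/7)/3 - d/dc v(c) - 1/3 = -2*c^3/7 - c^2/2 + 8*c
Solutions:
 v(c) = C1 + c^4/14 + c^3/6 - 4*c^2 - 8*c*acos(4*c/7)/3 - c/3 + 2*sqrt(49 - 16*c^2)/3


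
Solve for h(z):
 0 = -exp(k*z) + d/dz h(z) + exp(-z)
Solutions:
 h(z) = C1 + exp(-z) + exp(k*z)/k


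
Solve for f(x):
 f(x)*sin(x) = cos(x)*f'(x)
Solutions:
 f(x) = C1/cos(x)


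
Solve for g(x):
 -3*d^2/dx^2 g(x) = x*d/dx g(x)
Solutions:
 g(x) = C1 + C2*erf(sqrt(6)*x/6)


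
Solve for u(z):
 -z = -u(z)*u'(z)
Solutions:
 u(z) = -sqrt(C1 + z^2)
 u(z) = sqrt(C1 + z^2)


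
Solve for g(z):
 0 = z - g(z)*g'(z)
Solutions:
 g(z) = -sqrt(C1 + z^2)
 g(z) = sqrt(C1 + z^2)


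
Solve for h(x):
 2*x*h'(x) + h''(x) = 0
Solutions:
 h(x) = C1 + C2*erf(x)


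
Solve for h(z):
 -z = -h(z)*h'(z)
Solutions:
 h(z) = -sqrt(C1 + z^2)
 h(z) = sqrt(C1 + z^2)


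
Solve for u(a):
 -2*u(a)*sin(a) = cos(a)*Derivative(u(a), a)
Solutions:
 u(a) = C1*cos(a)^2


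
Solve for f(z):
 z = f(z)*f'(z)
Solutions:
 f(z) = -sqrt(C1 + z^2)
 f(z) = sqrt(C1 + z^2)


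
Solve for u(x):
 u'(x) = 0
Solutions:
 u(x) = C1


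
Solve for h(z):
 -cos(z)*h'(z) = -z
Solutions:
 h(z) = C1 + Integral(z/cos(z), z)


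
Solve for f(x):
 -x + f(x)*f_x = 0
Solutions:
 f(x) = -sqrt(C1 + x^2)
 f(x) = sqrt(C1 + x^2)


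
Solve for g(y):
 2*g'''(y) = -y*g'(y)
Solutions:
 g(y) = C1 + Integral(C2*airyai(-2^(2/3)*y/2) + C3*airybi(-2^(2/3)*y/2), y)


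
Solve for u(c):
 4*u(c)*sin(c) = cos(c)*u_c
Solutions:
 u(c) = C1/cos(c)^4


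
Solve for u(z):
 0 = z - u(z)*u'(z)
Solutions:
 u(z) = -sqrt(C1 + z^2)
 u(z) = sqrt(C1 + z^2)


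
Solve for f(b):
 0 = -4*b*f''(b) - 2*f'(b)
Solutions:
 f(b) = C1 + C2*sqrt(b)


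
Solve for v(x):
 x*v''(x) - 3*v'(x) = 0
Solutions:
 v(x) = C1 + C2*x^4


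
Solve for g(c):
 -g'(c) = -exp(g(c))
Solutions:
 g(c) = log(-1/(C1 + c))


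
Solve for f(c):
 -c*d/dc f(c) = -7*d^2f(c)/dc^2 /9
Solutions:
 f(c) = C1 + C2*erfi(3*sqrt(14)*c/14)


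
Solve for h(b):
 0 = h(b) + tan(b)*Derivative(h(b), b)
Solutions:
 h(b) = C1/sin(b)


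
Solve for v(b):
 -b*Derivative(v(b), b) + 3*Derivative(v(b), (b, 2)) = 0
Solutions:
 v(b) = C1 + C2*erfi(sqrt(6)*b/6)


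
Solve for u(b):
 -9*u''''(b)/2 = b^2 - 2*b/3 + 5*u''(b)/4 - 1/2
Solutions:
 u(b) = C1 + C2*b + C3*sin(sqrt(10)*b/6) + C4*cos(sqrt(10)*b/6) - b^4/15 + 4*b^3/45 + 77*b^2/25


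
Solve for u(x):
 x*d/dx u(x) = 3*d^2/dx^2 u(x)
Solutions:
 u(x) = C1 + C2*erfi(sqrt(6)*x/6)


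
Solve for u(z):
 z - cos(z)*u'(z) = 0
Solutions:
 u(z) = C1 + Integral(z/cos(z), z)


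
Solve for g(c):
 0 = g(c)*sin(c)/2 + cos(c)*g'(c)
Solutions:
 g(c) = C1*sqrt(cos(c))


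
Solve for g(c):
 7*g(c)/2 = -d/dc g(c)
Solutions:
 g(c) = C1*exp(-7*c/2)


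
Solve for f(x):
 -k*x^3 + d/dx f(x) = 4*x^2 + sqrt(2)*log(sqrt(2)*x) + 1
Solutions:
 f(x) = C1 + k*x^4/4 + 4*x^3/3 + sqrt(2)*x*log(x) - sqrt(2)*x + sqrt(2)*x*log(2)/2 + x


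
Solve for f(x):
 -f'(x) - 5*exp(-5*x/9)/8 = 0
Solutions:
 f(x) = C1 + 9*exp(-5*x/9)/8


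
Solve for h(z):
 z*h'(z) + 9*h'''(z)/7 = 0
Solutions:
 h(z) = C1 + Integral(C2*airyai(-21^(1/3)*z/3) + C3*airybi(-21^(1/3)*z/3), z)


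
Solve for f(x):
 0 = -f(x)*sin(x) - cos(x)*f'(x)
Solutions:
 f(x) = C1*cos(x)


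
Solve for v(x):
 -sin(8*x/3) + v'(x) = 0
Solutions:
 v(x) = C1 - 3*cos(8*x/3)/8


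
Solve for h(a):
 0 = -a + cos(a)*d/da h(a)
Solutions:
 h(a) = C1 + Integral(a/cos(a), a)


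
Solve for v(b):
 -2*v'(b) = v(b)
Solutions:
 v(b) = C1*exp(-b/2)


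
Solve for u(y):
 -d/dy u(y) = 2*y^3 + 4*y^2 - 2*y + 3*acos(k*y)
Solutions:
 u(y) = C1 - y^4/2 - 4*y^3/3 + y^2 - 3*Piecewise((y*acos(k*y) - sqrt(-k^2*y^2 + 1)/k, Ne(k, 0)), (pi*y/2, True))


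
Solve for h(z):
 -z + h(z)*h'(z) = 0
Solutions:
 h(z) = -sqrt(C1 + z^2)
 h(z) = sqrt(C1 + z^2)


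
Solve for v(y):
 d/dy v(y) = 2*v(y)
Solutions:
 v(y) = C1*exp(2*y)


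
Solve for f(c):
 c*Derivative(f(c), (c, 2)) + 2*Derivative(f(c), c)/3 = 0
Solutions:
 f(c) = C1 + C2*c^(1/3)


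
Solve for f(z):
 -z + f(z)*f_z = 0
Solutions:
 f(z) = -sqrt(C1 + z^2)
 f(z) = sqrt(C1 + z^2)


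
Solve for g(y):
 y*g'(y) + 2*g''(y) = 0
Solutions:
 g(y) = C1 + C2*erf(y/2)


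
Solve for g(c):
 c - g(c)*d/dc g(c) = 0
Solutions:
 g(c) = -sqrt(C1 + c^2)
 g(c) = sqrt(C1 + c^2)


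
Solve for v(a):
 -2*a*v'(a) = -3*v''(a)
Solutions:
 v(a) = C1 + C2*erfi(sqrt(3)*a/3)


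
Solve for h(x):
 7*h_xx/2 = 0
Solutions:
 h(x) = C1 + C2*x


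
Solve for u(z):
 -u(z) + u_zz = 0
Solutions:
 u(z) = C1*exp(-z) + C2*exp(z)


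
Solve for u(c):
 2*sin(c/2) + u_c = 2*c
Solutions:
 u(c) = C1 + c^2 + 4*cos(c/2)


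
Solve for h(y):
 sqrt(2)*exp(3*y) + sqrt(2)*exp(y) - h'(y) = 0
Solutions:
 h(y) = C1 + sqrt(2)*exp(3*y)/3 + sqrt(2)*exp(y)


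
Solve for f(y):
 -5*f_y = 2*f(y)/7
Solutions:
 f(y) = C1*exp(-2*y/35)


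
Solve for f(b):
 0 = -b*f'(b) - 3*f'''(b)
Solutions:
 f(b) = C1 + Integral(C2*airyai(-3^(2/3)*b/3) + C3*airybi(-3^(2/3)*b/3), b)


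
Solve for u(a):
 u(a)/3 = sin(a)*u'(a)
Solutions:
 u(a) = C1*(cos(a) - 1)^(1/6)/(cos(a) + 1)^(1/6)


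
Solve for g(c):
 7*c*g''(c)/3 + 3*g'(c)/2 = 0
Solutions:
 g(c) = C1 + C2*c^(5/14)


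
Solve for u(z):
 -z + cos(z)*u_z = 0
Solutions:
 u(z) = C1 + Integral(z/cos(z), z)


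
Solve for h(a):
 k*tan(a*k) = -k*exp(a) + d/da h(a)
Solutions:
 h(a) = C1 + k*Piecewise((exp(a) + log(tan(a*k)^2 + 1)/(2*k), Ne(k, 0)), (exp(a), True))


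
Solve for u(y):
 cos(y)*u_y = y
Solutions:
 u(y) = C1 + Integral(y/cos(y), y)


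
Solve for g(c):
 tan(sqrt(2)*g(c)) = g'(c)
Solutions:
 g(c) = sqrt(2)*(pi - asin(C1*exp(sqrt(2)*c)))/2
 g(c) = sqrt(2)*asin(C1*exp(sqrt(2)*c))/2


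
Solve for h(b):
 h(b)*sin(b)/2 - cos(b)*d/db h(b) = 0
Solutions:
 h(b) = C1/sqrt(cos(b))


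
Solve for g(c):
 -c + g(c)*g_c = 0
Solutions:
 g(c) = -sqrt(C1 + c^2)
 g(c) = sqrt(C1 + c^2)


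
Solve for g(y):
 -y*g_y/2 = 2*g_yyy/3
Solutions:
 g(y) = C1 + Integral(C2*airyai(-6^(1/3)*y/2) + C3*airybi(-6^(1/3)*y/2), y)


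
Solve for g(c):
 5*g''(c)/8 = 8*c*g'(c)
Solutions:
 g(c) = C1 + C2*erfi(4*sqrt(10)*c/5)


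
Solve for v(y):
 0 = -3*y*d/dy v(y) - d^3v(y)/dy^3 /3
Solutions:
 v(y) = C1 + Integral(C2*airyai(-3^(2/3)*y) + C3*airybi(-3^(2/3)*y), y)


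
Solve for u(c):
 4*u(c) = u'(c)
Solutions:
 u(c) = C1*exp(4*c)


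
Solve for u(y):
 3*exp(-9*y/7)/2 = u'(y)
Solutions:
 u(y) = C1 - 7*exp(-9*y/7)/6


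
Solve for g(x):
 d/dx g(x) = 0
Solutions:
 g(x) = C1


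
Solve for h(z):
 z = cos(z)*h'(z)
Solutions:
 h(z) = C1 + Integral(z/cos(z), z)


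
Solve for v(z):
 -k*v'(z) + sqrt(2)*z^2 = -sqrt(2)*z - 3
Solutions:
 v(z) = C1 + sqrt(2)*z^3/(3*k) + sqrt(2)*z^2/(2*k) + 3*z/k


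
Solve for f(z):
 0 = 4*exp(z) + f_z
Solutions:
 f(z) = C1 - 4*exp(z)


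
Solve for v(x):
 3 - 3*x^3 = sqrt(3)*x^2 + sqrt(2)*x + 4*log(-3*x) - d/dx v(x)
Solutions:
 v(x) = C1 + 3*x^4/4 + sqrt(3)*x^3/3 + sqrt(2)*x^2/2 + 4*x*log(-x) + x*(-7 + 4*log(3))


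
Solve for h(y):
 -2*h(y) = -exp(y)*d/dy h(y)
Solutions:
 h(y) = C1*exp(-2*exp(-y))


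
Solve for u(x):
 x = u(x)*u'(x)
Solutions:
 u(x) = -sqrt(C1 + x^2)
 u(x) = sqrt(C1 + x^2)


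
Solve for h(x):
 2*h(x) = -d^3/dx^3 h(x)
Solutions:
 h(x) = C3*exp(-2^(1/3)*x) + (C1*sin(2^(1/3)*sqrt(3)*x/2) + C2*cos(2^(1/3)*sqrt(3)*x/2))*exp(2^(1/3)*x/2)


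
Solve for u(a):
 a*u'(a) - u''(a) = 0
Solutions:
 u(a) = C1 + C2*erfi(sqrt(2)*a/2)


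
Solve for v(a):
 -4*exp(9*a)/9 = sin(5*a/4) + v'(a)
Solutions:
 v(a) = C1 - 4*exp(9*a)/81 + 4*cos(5*a/4)/5


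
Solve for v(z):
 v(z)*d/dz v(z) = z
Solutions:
 v(z) = -sqrt(C1 + z^2)
 v(z) = sqrt(C1 + z^2)


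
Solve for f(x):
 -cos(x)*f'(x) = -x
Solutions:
 f(x) = C1 + Integral(x/cos(x), x)


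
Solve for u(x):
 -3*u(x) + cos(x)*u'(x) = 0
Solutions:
 u(x) = C1*(sin(x) + 1)^(3/2)/(sin(x) - 1)^(3/2)


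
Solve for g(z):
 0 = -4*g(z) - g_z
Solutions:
 g(z) = C1*exp(-4*z)


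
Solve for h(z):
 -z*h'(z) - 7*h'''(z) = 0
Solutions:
 h(z) = C1 + Integral(C2*airyai(-7^(2/3)*z/7) + C3*airybi(-7^(2/3)*z/7), z)


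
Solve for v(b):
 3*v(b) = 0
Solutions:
 v(b) = 0


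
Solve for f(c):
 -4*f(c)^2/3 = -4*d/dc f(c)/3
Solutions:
 f(c) = -1/(C1 + c)


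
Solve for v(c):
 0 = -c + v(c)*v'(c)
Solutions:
 v(c) = -sqrt(C1 + c^2)
 v(c) = sqrt(C1 + c^2)


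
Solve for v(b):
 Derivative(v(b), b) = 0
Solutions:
 v(b) = C1


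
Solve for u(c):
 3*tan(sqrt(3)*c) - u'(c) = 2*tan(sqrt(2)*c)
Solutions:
 u(c) = C1 + sqrt(2)*log(cos(sqrt(2)*c)) - sqrt(3)*log(cos(sqrt(3)*c))


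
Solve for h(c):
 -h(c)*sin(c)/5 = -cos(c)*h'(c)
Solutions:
 h(c) = C1/cos(c)^(1/5)


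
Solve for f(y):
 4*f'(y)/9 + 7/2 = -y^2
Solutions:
 f(y) = C1 - 3*y^3/4 - 63*y/8


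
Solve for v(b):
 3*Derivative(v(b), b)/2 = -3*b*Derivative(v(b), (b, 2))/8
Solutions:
 v(b) = C1 + C2/b^3


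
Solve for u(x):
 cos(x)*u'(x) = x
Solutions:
 u(x) = C1 + Integral(x/cos(x), x)


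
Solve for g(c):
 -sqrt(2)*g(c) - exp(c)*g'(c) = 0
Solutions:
 g(c) = C1*exp(sqrt(2)*exp(-c))


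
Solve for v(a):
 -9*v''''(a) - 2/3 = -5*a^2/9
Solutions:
 v(a) = C1 + C2*a + C3*a^2 + C4*a^3 + a^6/5832 - a^4/324


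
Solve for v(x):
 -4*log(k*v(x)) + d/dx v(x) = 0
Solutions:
 li(k*v(x))/k = C1 + 4*x


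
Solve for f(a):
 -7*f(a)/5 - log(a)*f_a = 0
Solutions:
 f(a) = C1*exp(-7*li(a)/5)


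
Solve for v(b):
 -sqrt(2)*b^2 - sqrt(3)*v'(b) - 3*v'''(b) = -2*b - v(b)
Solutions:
 v(b) = C1*exp(-2^(1/3)*b*(-2*sqrt(3)/(9 + sqrt(3)*sqrt(4*sqrt(3) + 27))^(1/3) + 2^(1/3)*(9 + sqrt(3)*sqrt(4*sqrt(3) + 27))^(1/3))/12)*sin(2^(1/3)*b*(6/(9 + sqrt(3)*sqrt(4*sqrt(3) + 27))^(1/3) + 2^(1/3)*sqrt(3)*(9 + sqrt(3)*sqrt(4*sqrt(3) + 27))^(1/3))/12) + C2*exp(-2^(1/3)*b*(-2*sqrt(3)/(9 + sqrt(3)*sqrt(4*sqrt(3) + 27))^(1/3) + 2^(1/3)*(9 + sqrt(3)*sqrt(4*sqrt(3) + 27))^(1/3))/12)*cos(2^(1/3)*b*(6/(9 + sqrt(3)*sqrt(4*sqrt(3) + 27))^(1/3) + 2^(1/3)*sqrt(3)*(9 + sqrt(3)*sqrt(4*sqrt(3) + 27))^(1/3))/12) + C3*exp(2^(1/3)*b*(-2*sqrt(3)/(9 + sqrt(3)*sqrt(4*sqrt(3) + 27))^(1/3) + 2^(1/3)*(9 + sqrt(3)*sqrt(4*sqrt(3) + 27))^(1/3))/6) + sqrt(2)*b^2 - 2*b + 2*sqrt(6)*b - 2*sqrt(3) + 6*sqrt(2)


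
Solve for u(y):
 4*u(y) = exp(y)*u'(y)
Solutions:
 u(y) = C1*exp(-4*exp(-y))


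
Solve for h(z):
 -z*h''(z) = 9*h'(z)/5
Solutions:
 h(z) = C1 + C2/z^(4/5)


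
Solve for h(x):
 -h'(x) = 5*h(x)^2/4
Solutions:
 h(x) = 4/(C1 + 5*x)


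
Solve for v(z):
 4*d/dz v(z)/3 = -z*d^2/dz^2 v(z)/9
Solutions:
 v(z) = C1 + C2/z^11


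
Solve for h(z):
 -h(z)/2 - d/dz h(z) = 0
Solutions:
 h(z) = C1*exp(-z/2)


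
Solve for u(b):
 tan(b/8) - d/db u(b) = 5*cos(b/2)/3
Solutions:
 u(b) = C1 - 8*log(cos(b/8)) - 10*sin(b/2)/3


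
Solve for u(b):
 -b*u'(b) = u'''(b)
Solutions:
 u(b) = C1 + Integral(C2*airyai(-b) + C3*airybi(-b), b)


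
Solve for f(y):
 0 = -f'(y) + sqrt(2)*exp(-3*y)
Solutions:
 f(y) = C1 - sqrt(2)*exp(-3*y)/3


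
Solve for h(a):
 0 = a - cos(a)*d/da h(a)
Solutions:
 h(a) = C1 + Integral(a/cos(a), a)


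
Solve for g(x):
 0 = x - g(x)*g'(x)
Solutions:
 g(x) = -sqrt(C1 + x^2)
 g(x) = sqrt(C1 + x^2)


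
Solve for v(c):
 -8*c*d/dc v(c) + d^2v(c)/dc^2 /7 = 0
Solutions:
 v(c) = C1 + C2*erfi(2*sqrt(7)*c)


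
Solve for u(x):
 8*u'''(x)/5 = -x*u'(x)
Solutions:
 u(x) = C1 + Integral(C2*airyai(-5^(1/3)*x/2) + C3*airybi(-5^(1/3)*x/2), x)


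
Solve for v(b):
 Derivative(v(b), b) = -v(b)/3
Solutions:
 v(b) = C1*exp(-b/3)


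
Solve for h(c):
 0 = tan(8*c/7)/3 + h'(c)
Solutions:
 h(c) = C1 + 7*log(cos(8*c/7))/24


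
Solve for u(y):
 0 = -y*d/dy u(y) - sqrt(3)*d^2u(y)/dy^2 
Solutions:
 u(y) = C1 + C2*erf(sqrt(2)*3^(3/4)*y/6)


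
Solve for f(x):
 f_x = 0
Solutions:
 f(x) = C1


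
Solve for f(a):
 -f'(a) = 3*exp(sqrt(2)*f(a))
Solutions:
 f(a) = sqrt(2)*(2*log(1/(C1 + 3*a)) - log(2))/4


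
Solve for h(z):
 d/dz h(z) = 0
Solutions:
 h(z) = C1


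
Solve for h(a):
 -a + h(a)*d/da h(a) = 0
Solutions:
 h(a) = -sqrt(C1 + a^2)
 h(a) = sqrt(C1 + a^2)


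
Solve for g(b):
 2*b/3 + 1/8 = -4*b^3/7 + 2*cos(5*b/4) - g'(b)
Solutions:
 g(b) = C1 - b^4/7 - b^2/3 - b/8 + 8*sin(5*b/4)/5


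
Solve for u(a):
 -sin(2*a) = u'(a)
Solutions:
 u(a) = C1 + cos(2*a)/2


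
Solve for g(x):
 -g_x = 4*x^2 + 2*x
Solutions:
 g(x) = C1 - 4*x^3/3 - x^2


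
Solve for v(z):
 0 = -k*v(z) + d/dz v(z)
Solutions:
 v(z) = C1*exp(k*z)


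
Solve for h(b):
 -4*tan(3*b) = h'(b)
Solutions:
 h(b) = C1 + 4*log(cos(3*b))/3


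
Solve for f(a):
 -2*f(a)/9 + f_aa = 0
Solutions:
 f(a) = C1*exp(-sqrt(2)*a/3) + C2*exp(sqrt(2)*a/3)


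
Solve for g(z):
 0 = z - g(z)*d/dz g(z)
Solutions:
 g(z) = -sqrt(C1 + z^2)
 g(z) = sqrt(C1 + z^2)


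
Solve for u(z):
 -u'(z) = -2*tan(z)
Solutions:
 u(z) = C1 - 2*log(cos(z))


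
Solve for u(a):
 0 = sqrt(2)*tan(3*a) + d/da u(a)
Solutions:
 u(a) = C1 + sqrt(2)*log(cos(3*a))/3


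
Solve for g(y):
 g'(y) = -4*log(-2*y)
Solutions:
 g(y) = C1 - 4*y*log(-y) + 4*y*(1 - log(2))


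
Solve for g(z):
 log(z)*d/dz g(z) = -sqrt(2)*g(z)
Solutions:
 g(z) = C1*exp(-sqrt(2)*li(z))


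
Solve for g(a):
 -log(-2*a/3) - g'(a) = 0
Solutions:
 g(a) = C1 - a*log(-a) + a*(-log(2) + 1 + log(3))


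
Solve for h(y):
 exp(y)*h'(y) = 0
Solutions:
 h(y) = C1


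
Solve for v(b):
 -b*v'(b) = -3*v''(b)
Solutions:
 v(b) = C1 + C2*erfi(sqrt(6)*b/6)


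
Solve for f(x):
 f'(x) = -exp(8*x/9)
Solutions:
 f(x) = C1 - 9*exp(8*x/9)/8


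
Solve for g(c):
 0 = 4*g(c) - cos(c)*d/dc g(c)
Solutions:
 g(c) = C1*(sin(c)^2 + 2*sin(c) + 1)/(sin(c)^2 - 2*sin(c) + 1)


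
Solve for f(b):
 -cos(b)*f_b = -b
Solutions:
 f(b) = C1 + Integral(b/cos(b), b)


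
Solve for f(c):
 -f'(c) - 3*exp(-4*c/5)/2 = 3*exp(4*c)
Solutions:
 f(c) = C1 - 3*exp(4*c)/4 + 15*exp(-4*c/5)/8


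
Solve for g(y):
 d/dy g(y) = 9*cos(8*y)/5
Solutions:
 g(y) = C1 + 9*sin(8*y)/40


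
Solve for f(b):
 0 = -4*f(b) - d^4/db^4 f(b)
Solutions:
 f(b) = (C1*sin(b) + C2*cos(b))*exp(-b) + (C3*sin(b) + C4*cos(b))*exp(b)


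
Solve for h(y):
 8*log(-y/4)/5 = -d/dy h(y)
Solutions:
 h(y) = C1 - 8*y*log(-y)/5 + 8*y*(1 + 2*log(2))/5


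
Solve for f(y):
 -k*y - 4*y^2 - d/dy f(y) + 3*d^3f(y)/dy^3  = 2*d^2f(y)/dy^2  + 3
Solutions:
 f(y) = C1 + C2*exp(-y/3) + C3*exp(y) - k*y^2/2 + 2*k*y - 4*y^3/3 + 8*y^2 - 59*y


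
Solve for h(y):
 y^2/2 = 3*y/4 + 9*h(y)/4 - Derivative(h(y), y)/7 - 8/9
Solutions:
 h(y) = C1*exp(63*y/4) + 2*y^2/9 - 173*y/567 + 13420/35721


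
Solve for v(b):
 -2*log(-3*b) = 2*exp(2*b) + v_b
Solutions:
 v(b) = C1 - 2*b*log(-b) + 2*b*(1 - log(3)) - exp(2*b)


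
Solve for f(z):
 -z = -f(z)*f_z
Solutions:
 f(z) = -sqrt(C1 + z^2)
 f(z) = sqrt(C1 + z^2)


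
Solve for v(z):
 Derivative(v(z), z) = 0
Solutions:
 v(z) = C1


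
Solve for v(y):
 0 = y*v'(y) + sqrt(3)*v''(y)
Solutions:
 v(y) = C1 + C2*erf(sqrt(2)*3^(3/4)*y/6)


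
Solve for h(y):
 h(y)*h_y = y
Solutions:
 h(y) = -sqrt(C1 + y^2)
 h(y) = sqrt(C1 + y^2)


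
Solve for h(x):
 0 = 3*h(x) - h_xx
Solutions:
 h(x) = C1*exp(-sqrt(3)*x) + C2*exp(sqrt(3)*x)


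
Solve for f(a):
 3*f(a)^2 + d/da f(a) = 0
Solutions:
 f(a) = 1/(C1 + 3*a)


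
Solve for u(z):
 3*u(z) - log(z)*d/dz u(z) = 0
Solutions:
 u(z) = C1*exp(3*li(z))


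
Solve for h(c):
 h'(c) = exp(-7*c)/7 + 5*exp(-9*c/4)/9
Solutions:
 h(c) = C1 - exp(-7*c)/49 - 20*exp(-9*c/4)/81


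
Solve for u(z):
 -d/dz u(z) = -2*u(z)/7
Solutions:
 u(z) = C1*exp(2*z/7)


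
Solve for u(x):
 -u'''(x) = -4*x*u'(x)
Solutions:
 u(x) = C1 + Integral(C2*airyai(2^(2/3)*x) + C3*airybi(2^(2/3)*x), x)


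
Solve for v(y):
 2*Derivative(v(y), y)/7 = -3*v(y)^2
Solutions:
 v(y) = 2/(C1 + 21*y)


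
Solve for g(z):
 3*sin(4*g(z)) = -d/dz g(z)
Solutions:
 g(z) = -acos((-C1 - exp(24*z))/(C1 - exp(24*z)))/4 + pi/2
 g(z) = acos((-C1 - exp(24*z))/(C1 - exp(24*z)))/4


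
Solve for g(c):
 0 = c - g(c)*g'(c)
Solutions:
 g(c) = -sqrt(C1 + c^2)
 g(c) = sqrt(C1 + c^2)


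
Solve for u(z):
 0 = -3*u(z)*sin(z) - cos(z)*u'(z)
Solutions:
 u(z) = C1*cos(z)^3


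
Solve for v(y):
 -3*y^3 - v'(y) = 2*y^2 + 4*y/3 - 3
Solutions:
 v(y) = C1 - 3*y^4/4 - 2*y^3/3 - 2*y^2/3 + 3*y


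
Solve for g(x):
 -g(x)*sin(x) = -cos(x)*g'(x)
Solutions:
 g(x) = C1/cos(x)


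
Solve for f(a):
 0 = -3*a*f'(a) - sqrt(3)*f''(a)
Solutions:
 f(a) = C1 + C2*erf(sqrt(2)*3^(1/4)*a/2)


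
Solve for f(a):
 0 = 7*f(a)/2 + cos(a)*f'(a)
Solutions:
 f(a) = C1*(sin(a) - 1)^(7/4)/(sin(a) + 1)^(7/4)


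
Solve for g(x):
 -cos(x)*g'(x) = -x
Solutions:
 g(x) = C1 + Integral(x/cos(x), x)


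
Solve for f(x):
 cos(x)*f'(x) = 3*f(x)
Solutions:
 f(x) = C1*(sin(x) + 1)^(3/2)/(sin(x) - 1)^(3/2)


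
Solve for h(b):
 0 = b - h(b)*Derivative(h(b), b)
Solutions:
 h(b) = -sqrt(C1 + b^2)
 h(b) = sqrt(C1 + b^2)


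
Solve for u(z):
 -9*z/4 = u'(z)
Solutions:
 u(z) = C1 - 9*z^2/8


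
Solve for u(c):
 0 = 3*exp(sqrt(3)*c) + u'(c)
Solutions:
 u(c) = C1 - sqrt(3)*exp(sqrt(3)*c)


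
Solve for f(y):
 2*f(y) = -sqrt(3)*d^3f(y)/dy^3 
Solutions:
 f(y) = C3*exp(-2^(1/3)*3^(5/6)*y/3) + (C1*sin(6^(1/3)*y/2) + C2*cos(6^(1/3)*y/2))*exp(2^(1/3)*3^(5/6)*y/6)


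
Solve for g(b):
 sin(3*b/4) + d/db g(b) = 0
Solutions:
 g(b) = C1 + 4*cos(3*b/4)/3


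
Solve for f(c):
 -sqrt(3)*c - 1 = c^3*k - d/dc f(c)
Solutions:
 f(c) = C1 + c^4*k/4 + sqrt(3)*c^2/2 + c


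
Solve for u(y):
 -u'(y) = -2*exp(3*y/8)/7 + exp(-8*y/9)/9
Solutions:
 u(y) = C1 + 16*exp(3*y/8)/21 + exp(-8*y/9)/8


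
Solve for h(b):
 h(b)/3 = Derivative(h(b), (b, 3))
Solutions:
 h(b) = C3*exp(3^(2/3)*b/3) + (C1*sin(3^(1/6)*b/2) + C2*cos(3^(1/6)*b/2))*exp(-3^(2/3)*b/6)


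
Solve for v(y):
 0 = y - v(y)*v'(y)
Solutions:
 v(y) = -sqrt(C1 + y^2)
 v(y) = sqrt(C1 + y^2)


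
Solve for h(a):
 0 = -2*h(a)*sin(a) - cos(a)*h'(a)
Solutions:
 h(a) = C1*cos(a)^2


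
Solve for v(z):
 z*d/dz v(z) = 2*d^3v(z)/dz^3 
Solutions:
 v(z) = C1 + Integral(C2*airyai(2^(2/3)*z/2) + C3*airybi(2^(2/3)*z/2), z)


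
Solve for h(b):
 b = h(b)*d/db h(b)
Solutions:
 h(b) = -sqrt(C1 + b^2)
 h(b) = sqrt(C1 + b^2)


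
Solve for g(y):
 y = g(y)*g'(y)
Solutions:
 g(y) = -sqrt(C1 + y^2)
 g(y) = sqrt(C1 + y^2)


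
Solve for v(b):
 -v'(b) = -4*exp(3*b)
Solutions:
 v(b) = C1 + 4*exp(3*b)/3


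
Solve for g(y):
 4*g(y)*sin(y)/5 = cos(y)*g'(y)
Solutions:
 g(y) = C1/cos(y)^(4/5)


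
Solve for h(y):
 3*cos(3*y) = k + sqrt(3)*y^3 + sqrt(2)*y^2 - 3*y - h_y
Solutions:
 h(y) = C1 + k*y + sqrt(3)*y^4/4 + sqrt(2)*y^3/3 - 3*y^2/2 - sin(3*y)


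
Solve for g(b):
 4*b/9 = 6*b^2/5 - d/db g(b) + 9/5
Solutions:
 g(b) = C1 + 2*b^3/5 - 2*b^2/9 + 9*b/5


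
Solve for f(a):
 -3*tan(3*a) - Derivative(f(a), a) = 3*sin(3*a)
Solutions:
 f(a) = C1 + log(cos(3*a)) + cos(3*a)


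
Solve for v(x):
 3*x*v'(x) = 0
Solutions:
 v(x) = C1


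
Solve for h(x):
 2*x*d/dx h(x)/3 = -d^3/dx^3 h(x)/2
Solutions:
 h(x) = C1 + Integral(C2*airyai(-6^(2/3)*x/3) + C3*airybi(-6^(2/3)*x/3), x)


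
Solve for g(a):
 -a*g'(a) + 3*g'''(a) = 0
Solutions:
 g(a) = C1 + Integral(C2*airyai(3^(2/3)*a/3) + C3*airybi(3^(2/3)*a/3), a)


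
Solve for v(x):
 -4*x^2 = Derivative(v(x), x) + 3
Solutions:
 v(x) = C1 - 4*x^3/3 - 3*x


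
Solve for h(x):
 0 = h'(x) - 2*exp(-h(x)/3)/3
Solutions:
 h(x) = 3*log(C1 + 2*x/9)


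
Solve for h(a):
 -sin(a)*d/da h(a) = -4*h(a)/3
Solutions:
 h(a) = C1*(cos(a) - 1)^(2/3)/(cos(a) + 1)^(2/3)


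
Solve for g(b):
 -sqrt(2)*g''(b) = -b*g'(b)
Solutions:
 g(b) = C1 + C2*erfi(2^(1/4)*b/2)


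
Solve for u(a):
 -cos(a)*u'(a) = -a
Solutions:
 u(a) = C1 + Integral(a/cos(a), a)


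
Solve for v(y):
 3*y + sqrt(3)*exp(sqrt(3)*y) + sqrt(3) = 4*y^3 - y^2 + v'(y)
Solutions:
 v(y) = C1 - y^4 + y^3/3 + 3*y^2/2 + sqrt(3)*y + exp(sqrt(3)*y)


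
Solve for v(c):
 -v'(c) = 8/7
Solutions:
 v(c) = C1 - 8*c/7


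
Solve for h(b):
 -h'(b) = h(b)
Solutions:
 h(b) = C1*exp(-b)


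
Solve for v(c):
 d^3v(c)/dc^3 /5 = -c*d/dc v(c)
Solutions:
 v(c) = C1 + Integral(C2*airyai(-5^(1/3)*c) + C3*airybi(-5^(1/3)*c), c)


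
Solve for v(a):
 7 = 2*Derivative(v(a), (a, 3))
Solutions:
 v(a) = C1 + C2*a + C3*a^2 + 7*a^3/12


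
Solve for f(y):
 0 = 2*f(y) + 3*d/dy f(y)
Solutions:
 f(y) = C1*exp(-2*y/3)


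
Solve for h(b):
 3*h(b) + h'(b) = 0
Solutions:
 h(b) = C1*exp(-3*b)


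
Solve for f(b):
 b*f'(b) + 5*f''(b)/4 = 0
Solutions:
 f(b) = C1 + C2*erf(sqrt(10)*b/5)


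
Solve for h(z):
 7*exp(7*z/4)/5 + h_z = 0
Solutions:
 h(z) = C1 - 4*exp(7*z/4)/5


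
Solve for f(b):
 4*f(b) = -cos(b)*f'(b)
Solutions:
 f(b) = C1*(sin(b)^2 - 2*sin(b) + 1)/(sin(b)^2 + 2*sin(b) + 1)


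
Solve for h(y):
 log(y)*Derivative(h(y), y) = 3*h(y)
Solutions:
 h(y) = C1*exp(3*li(y))


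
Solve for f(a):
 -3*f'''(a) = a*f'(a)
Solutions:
 f(a) = C1 + Integral(C2*airyai(-3^(2/3)*a/3) + C3*airybi(-3^(2/3)*a/3), a)


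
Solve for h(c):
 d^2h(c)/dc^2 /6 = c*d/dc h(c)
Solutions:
 h(c) = C1 + C2*erfi(sqrt(3)*c)


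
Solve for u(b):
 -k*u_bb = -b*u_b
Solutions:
 u(b) = C1 + C2*erf(sqrt(2)*b*sqrt(-1/k)/2)/sqrt(-1/k)


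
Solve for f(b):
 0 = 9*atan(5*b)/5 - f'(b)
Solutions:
 f(b) = C1 + 9*b*atan(5*b)/5 - 9*log(25*b^2 + 1)/50


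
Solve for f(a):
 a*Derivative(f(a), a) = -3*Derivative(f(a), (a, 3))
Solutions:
 f(a) = C1 + Integral(C2*airyai(-3^(2/3)*a/3) + C3*airybi(-3^(2/3)*a/3), a)


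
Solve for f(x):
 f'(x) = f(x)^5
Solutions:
 f(x) = -(-1/(C1 + 4*x))^(1/4)
 f(x) = (-1/(C1 + 4*x))^(1/4)
 f(x) = -I*(-1/(C1 + 4*x))^(1/4)
 f(x) = I*(-1/(C1 + 4*x))^(1/4)


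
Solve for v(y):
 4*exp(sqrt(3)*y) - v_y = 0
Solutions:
 v(y) = C1 + 4*sqrt(3)*exp(sqrt(3)*y)/3


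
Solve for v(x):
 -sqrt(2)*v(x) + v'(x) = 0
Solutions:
 v(x) = C1*exp(sqrt(2)*x)


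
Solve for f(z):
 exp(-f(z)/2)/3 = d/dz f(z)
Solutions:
 f(z) = 2*log(C1 + z/6)


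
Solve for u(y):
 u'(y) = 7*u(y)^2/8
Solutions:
 u(y) = -8/(C1 + 7*y)


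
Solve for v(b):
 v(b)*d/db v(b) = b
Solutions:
 v(b) = -sqrt(C1 + b^2)
 v(b) = sqrt(C1 + b^2)


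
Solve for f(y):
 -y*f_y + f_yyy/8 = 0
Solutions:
 f(y) = C1 + Integral(C2*airyai(2*y) + C3*airybi(2*y), y)


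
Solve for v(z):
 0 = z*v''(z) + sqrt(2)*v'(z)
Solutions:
 v(z) = C1 + C2*z^(1 - sqrt(2))


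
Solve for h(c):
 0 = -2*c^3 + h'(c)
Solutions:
 h(c) = C1 + c^4/2


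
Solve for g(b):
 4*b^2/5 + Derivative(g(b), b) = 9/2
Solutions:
 g(b) = C1 - 4*b^3/15 + 9*b/2


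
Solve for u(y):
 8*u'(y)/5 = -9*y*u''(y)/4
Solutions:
 u(y) = C1 + C2*y^(13/45)


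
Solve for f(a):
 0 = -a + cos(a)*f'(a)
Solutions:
 f(a) = C1 + Integral(a/cos(a), a)


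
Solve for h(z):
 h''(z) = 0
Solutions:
 h(z) = C1 + C2*z


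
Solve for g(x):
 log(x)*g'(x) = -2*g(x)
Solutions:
 g(x) = C1*exp(-2*li(x))


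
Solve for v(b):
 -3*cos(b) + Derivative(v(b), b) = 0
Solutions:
 v(b) = C1 + 3*sin(b)


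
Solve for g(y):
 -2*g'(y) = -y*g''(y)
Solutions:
 g(y) = C1 + C2*y^3


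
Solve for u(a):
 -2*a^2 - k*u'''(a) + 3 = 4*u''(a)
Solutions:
 u(a) = C1 + C2*a + C3*exp(-4*a/k) - a^4/24 + a^3*k/24 + a^2*(12 - k^2)/32


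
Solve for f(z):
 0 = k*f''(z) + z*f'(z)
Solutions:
 f(z) = C1 + C2*sqrt(k)*erf(sqrt(2)*z*sqrt(1/k)/2)


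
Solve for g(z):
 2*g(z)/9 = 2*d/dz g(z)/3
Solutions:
 g(z) = C1*exp(z/3)


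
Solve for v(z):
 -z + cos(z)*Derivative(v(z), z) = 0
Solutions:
 v(z) = C1 + Integral(z/cos(z), z)


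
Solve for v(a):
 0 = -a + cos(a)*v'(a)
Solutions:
 v(a) = C1 + Integral(a/cos(a), a)


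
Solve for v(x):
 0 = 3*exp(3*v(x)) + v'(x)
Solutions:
 v(x) = log((-3^(2/3) - 3*3^(1/6)*I)*(1/(C1 + 3*x))^(1/3)/6)
 v(x) = log((-3^(2/3) + 3*3^(1/6)*I)*(1/(C1 + 3*x))^(1/3)/6)
 v(x) = log(1/(C1 + 9*x))/3


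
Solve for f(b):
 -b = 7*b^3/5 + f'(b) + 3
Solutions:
 f(b) = C1 - 7*b^4/20 - b^2/2 - 3*b


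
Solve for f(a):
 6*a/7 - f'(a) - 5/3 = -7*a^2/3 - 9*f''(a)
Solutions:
 f(a) = C1 + C2*exp(a/9) + 7*a^3/9 + 150*a^2/7 + 8065*a/21


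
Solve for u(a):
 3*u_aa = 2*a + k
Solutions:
 u(a) = C1 + C2*a + a^3/9 + a^2*k/6


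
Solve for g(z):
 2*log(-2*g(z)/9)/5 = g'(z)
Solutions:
 -5*Integral(1/(log(-_y) - 2*log(3) + log(2)), (_y, g(z)))/2 = C1 - z


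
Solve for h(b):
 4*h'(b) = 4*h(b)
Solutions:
 h(b) = C1*exp(b)


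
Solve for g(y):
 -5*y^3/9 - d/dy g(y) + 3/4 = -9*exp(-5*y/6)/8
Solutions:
 g(y) = C1 - 5*y^4/36 + 3*y/4 - 27*exp(-5*y/6)/20


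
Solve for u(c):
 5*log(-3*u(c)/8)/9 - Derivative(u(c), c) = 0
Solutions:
 -9*Integral(1/(log(-_y) - 3*log(2) + log(3)), (_y, u(c)))/5 = C1 - c


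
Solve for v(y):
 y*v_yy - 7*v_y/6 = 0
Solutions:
 v(y) = C1 + C2*y^(13/6)


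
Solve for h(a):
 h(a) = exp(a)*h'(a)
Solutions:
 h(a) = C1*exp(-exp(-a))


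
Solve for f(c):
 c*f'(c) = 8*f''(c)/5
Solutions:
 f(c) = C1 + C2*erfi(sqrt(5)*c/4)


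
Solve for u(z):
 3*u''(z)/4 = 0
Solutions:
 u(z) = C1 + C2*z


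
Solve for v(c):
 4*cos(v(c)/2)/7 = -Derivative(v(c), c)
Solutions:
 4*c/7 - log(sin(v(c)/2) - 1) + log(sin(v(c)/2) + 1) = C1


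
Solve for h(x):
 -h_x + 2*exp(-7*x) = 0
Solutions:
 h(x) = C1 - 2*exp(-7*x)/7


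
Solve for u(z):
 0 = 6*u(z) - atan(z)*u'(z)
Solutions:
 u(z) = C1*exp(6*Integral(1/atan(z), z))


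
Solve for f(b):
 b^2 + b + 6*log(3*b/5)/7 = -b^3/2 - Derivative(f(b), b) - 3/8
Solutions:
 f(b) = C1 - b^4/8 - b^3/3 - b^2/2 - 6*b*log(b)/7 - 6*b*log(3)/7 + 27*b/56 + 6*b*log(5)/7


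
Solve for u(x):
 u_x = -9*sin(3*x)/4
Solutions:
 u(x) = C1 + 3*cos(3*x)/4


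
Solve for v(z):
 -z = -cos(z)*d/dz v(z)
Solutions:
 v(z) = C1 + Integral(z/cos(z), z)


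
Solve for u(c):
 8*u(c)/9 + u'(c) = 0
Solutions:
 u(c) = C1*exp(-8*c/9)


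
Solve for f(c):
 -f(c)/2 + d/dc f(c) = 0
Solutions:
 f(c) = C1*exp(c/2)


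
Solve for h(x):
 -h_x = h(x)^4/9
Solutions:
 h(x) = 3^(1/3)*(1/(C1 + x))^(1/3)
 h(x) = (-3^(1/3) - 3^(5/6)*I)*(1/(C1 + x))^(1/3)/2
 h(x) = (-3^(1/3) + 3^(5/6)*I)*(1/(C1 + x))^(1/3)/2


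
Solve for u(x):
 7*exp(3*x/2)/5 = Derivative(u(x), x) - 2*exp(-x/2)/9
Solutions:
 u(x) = C1 + 14*exp(3*x/2)/15 - 4*exp(-x/2)/9


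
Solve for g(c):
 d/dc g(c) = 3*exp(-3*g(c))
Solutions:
 g(c) = log(C1 + 9*c)/3
 g(c) = log((-3^(1/3) - 3^(5/6)*I)*(C1 + 3*c)^(1/3)/2)
 g(c) = log((-3^(1/3) + 3^(5/6)*I)*(C1 + 3*c)^(1/3)/2)


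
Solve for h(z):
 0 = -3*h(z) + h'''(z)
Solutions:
 h(z) = C3*exp(3^(1/3)*z) + (C1*sin(3^(5/6)*z/2) + C2*cos(3^(5/6)*z/2))*exp(-3^(1/3)*z/2)


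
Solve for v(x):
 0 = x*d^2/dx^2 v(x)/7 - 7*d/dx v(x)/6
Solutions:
 v(x) = C1 + C2*x^(55/6)


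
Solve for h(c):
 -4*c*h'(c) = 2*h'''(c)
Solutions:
 h(c) = C1 + Integral(C2*airyai(-2^(1/3)*c) + C3*airybi(-2^(1/3)*c), c)


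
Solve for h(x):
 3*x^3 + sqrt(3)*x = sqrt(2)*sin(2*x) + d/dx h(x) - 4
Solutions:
 h(x) = C1 + 3*x^4/4 + sqrt(3)*x^2/2 + 4*x + sqrt(2)*cos(2*x)/2


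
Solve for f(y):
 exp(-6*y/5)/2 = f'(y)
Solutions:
 f(y) = C1 - 5*exp(-6*y/5)/12


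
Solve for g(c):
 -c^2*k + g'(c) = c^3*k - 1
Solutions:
 g(c) = C1 + c^4*k/4 + c^3*k/3 - c


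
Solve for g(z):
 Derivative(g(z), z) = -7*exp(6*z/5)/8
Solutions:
 g(z) = C1 - 35*exp(6*z/5)/48


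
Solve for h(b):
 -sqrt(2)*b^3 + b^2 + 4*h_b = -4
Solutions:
 h(b) = C1 + sqrt(2)*b^4/16 - b^3/12 - b


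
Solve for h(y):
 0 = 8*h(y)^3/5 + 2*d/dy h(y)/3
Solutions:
 h(y) = -sqrt(10)*sqrt(-1/(C1 - 12*y))/2
 h(y) = sqrt(10)*sqrt(-1/(C1 - 12*y))/2


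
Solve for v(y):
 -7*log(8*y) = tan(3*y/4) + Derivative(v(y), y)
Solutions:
 v(y) = C1 - 7*y*log(y) - 21*y*log(2) + 7*y + 4*log(cos(3*y/4))/3


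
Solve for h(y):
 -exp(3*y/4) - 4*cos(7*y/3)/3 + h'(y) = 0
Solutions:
 h(y) = C1 + 4*exp(3*y/4)/3 + 4*sin(7*y/3)/7


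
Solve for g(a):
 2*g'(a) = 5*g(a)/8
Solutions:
 g(a) = C1*exp(5*a/16)


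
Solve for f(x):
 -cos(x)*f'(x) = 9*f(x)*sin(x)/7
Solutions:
 f(x) = C1*cos(x)^(9/7)


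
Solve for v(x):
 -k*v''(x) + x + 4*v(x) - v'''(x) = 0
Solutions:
 v(x) = C1*exp(-x*(k^2/(k^3 + sqrt(-k^6 + (k^3 - 54)^2) - 54)^(1/3) + k + (k^3 + sqrt(-k^6 + (k^3 - 54)^2) - 54)^(1/3))/3) + C2*exp(x*(-4*k^2/((-1 + sqrt(3)*I)*(k^3 + sqrt(-k^6 + (k^3 - 54)^2) - 54)^(1/3)) - 2*k + (k^3 + sqrt(-k^6 + (k^3 - 54)^2) - 54)^(1/3) - sqrt(3)*I*(k^3 + sqrt(-k^6 + (k^3 - 54)^2) - 54)^(1/3))/6) + C3*exp(x*(4*k^2/((1 + sqrt(3)*I)*(k^3 + sqrt(-k^6 + (k^3 - 54)^2) - 54)^(1/3)) - 2*k + (k^3 + sqrt(-k^6 + (k^3 - 54)^2) - 54)^(1/3) + sqrt(3)*I*(k^3 + sqrt(-k^6 + (k^3 - 54)^2) - 54)^(1/3))/6) - x/4


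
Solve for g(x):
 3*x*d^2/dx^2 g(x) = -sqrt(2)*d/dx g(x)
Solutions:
 g(x) = C1 + C2*x^(1 - sqrt(2)/3)


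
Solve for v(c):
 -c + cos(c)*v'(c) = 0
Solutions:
 v(c) = C1 + Integral(c/cos(c), c)


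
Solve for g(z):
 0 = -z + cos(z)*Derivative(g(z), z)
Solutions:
 g(z) = C1 + Integral(z/cos(z), z)


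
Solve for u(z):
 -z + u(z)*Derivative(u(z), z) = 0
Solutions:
 u(z) = -sqrt(C1 + z^2)
 u(z) = sqrt(C1 + z^2)


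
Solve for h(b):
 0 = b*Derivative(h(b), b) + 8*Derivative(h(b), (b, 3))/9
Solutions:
 h(b) = C1 + Integral(C2*airyai(-3^(2/3)*b/2) + C3*airybi(-3^(2/3)*b/2), b)


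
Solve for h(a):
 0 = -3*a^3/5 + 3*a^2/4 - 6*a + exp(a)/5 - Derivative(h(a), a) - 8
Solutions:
 h(a) = C1 - 3*a^4/20 + a^3/4 - 3*a^2 - 8*a + exp(a)/5


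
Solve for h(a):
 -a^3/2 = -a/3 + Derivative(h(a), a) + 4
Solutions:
 h(a) = C1 - a^4/8 + a^2/6 - 4*a


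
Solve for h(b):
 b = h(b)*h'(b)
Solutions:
 h(b) = -sqrt(C1 + b^2)
 h(b) = sqrt(C1 + b^2)


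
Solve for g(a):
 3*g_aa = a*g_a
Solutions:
 g(a) = C1 + C2*erfi(sqrt(6)*a/6)


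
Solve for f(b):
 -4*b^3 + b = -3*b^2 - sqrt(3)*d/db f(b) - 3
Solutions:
 f(b) = C1 + sqrt(3)*b^4/3 - sqrt(3)*b^3/3 - sqrt(3)*b^2/6 - sqrt(3)*b


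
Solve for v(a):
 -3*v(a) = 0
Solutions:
 v(a) = 0


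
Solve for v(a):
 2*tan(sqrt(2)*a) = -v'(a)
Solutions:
 v(a) = C1 + sqrt(2)*log(cos(sqrt(2)*a))


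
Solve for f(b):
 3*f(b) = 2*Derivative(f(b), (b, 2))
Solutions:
 f(b) = C1*exp(-sqrt(6)*b/2) + C2*exp(sqrt(6)*b/2)


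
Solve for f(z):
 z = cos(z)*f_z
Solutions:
 f(z) = C1 + Integral(z/cos(z), z)


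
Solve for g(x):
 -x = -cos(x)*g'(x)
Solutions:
 g(x) = C1 + Integral(x/cos(x), x)


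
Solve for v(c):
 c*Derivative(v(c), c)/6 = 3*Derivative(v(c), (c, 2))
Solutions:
 v(c) = C1 + C2*erfi(c/6)


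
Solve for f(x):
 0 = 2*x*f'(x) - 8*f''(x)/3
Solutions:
 f(x) = C1 + C2*erfi(sqrt(6)*x/4)


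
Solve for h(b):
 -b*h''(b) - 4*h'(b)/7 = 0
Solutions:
 h(b) = C1 + C2*b^(3/7)


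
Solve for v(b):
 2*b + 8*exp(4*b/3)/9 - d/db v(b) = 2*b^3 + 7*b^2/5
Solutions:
 v(b) = C1 - b^4/2 - 7*b^3/15 + b^2 + 2*exp(4*b/3)/3


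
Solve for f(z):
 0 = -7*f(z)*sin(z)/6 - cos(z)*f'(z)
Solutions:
 f(z) = C1*cos(z)^(7/6)


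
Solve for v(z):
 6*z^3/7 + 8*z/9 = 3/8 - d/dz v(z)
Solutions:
 v(z) = C1 - 3*z^4/14 - 4*z^2/9 + 3*z/8


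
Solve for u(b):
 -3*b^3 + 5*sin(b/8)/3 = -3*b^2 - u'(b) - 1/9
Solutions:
 u(b) = C1 + 3*b^4/4 - b^3 - b/9 + 40*cos(b/8)/3


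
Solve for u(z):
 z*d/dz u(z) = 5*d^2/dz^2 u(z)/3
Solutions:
 u(z) = C1 + C2*erfi(sqrt(30)*z/10)


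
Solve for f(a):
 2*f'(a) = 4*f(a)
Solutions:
 f(a) = C1*exp(2*a)


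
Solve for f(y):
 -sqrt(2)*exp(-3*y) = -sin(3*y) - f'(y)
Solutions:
 f(y) = C1 + cos(3*y)/3 - sqrt(2)*exp(-3*y)/3


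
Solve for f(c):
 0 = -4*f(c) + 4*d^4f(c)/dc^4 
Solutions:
 f(c) = C1*exp(-c) + C2*exp(c) + C3*sin(c) + C4*cos(c)


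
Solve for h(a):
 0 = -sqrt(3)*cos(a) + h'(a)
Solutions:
 h(a) = C1 + sqrt(3)*sin(a)


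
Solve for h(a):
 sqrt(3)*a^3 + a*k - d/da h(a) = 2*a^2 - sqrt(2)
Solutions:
 h(a) = C1 + sqrt(3)*a^4/4 - 2*a^3/3 + a^2*k/2 + sqrt(2)*a


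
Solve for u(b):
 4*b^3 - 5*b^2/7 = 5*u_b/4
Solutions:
 u(b) = C1 + 4*b^4/5 - 4*b^3/21


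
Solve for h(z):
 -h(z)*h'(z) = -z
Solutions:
 h(z) = -sqrt(C1 + z^2)
 h(z) = sqrt(C1 + z^2)


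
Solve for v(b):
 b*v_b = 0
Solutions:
 v(b) = C1


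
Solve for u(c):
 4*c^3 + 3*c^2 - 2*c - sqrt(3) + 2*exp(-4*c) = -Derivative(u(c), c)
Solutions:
 u(c) = C1 - c^4 - c^3 + c^2 + sqrt(3)*c + exp(-4*c)/2


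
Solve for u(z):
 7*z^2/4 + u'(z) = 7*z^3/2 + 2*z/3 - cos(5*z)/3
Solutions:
 u(z) = C1 + 7*z^4/8 - 7*z^3/12 + z^2/3 - sin(5*z)/15


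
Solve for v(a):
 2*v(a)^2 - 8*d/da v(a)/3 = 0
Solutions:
 v(a) = -4/(C1 + 3*a)


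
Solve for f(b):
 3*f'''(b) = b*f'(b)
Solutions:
 f(b) = C1 + Integral(C2*airyai(3^(2/3)*b/3) + C3*airybi(3^(2/3)*b/3), b)


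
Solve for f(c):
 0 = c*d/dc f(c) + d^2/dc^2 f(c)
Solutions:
 f(c) = C1 + C2*erf(sqrt(2)*c/2)


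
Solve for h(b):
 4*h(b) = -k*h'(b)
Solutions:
 h(b) = C1*exp(-4*b/k)


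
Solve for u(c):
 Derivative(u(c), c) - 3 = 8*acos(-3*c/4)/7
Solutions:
 u(c) = C1 + 8*c*acos(-3*c/4)/7 + 3*c + 8*sqrt(16 - 9*c^2)/21


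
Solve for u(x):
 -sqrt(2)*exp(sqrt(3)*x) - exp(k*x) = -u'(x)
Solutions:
 u(x) = C1 + sqrt(6)*exp(sqrt(3)*x)/3 + exp(k*x)/k


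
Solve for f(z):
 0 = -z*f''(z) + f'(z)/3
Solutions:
 f(z) = C1 + C2*z^(4/3)


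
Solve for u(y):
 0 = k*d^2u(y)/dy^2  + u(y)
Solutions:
 u(y) = C1*exp(-y*sqrt(-1/k)) + C2*exp(y*sqrt(-1/k))


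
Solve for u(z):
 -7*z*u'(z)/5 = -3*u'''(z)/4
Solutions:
 u(z) = C1 + Integral(C2*airyai(15^(2/3)*28^(1/3)*z/15) + C3*airybi(15^(2/3)*28^(1/3)*z/15), z)


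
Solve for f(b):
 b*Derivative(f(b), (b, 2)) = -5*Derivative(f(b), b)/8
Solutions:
 f(b) = C1 + C2*b^(3/8)


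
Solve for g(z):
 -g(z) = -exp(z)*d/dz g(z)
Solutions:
 g(z) = C1*exp(-exp(-z))


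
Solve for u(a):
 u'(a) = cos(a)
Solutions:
 u(a) = C1 + sin(a)


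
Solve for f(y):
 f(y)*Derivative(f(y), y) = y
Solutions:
 f(y) = -sqrt(C1 + y^2)
 f(y) = sqrt(C1 + y^2)


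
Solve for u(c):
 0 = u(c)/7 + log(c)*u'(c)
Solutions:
 u(c) = C1*exp(-li(c)/7)


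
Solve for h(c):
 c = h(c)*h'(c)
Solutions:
 h(c) = -sqrt(C1 + c^2)
 h(c) = sqrt(C1 + c^2)


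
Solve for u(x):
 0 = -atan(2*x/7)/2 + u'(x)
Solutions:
 u(x) = C1 + x*atan(2*x/7)/2 - 7*log(4*x^2 + 49)/8


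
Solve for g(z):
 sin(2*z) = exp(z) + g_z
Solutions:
 g(z) = C1 - exp(z) - cos(2*z)/2


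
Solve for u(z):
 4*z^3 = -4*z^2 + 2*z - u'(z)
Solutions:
 u(z) = C1 - z^4 - 4*z^3/3 + z^2


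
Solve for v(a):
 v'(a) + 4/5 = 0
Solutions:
 v(a) = C1 - 4*a/5


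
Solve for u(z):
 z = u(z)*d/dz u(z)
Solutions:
 u(z) = -sqrt(C1 + z^2)
 u(z) = sqrt(C1 + z^2)


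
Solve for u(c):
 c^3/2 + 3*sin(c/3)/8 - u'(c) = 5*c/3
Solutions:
 u(c) = C1 + c^4/8 - 5*c^2/6 - 9*cos(c/3)/8


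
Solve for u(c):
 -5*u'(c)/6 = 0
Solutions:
 u(c) = C1


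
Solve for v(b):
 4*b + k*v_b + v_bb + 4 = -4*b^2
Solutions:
 v(b) = C1 + C2*exp(-b*k) - 4*b^3/(3*k) - 2*b^2/k + 4*b^2/k^2 - 4*b/k + 4*b/k^2 - 8*b/k^3


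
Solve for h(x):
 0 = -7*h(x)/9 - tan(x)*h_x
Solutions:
 h(x) = C1/sin(x)^(7/9)


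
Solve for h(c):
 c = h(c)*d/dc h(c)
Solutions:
 h(c) = -sqrt(C1 + c^2)
 h(c) = sqrt(C1 + c^2)


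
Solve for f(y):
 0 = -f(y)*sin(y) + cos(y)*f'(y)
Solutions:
 f(y) = C1/cos(y)


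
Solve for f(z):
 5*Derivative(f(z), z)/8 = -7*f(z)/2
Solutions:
 f(z) = C1*exp(-28*z/5)


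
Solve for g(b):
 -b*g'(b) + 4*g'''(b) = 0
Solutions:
 g(b) = C1 + Integral(C2*airyai(2^(1/3)*b/2) + C3*airybi(2^(1/3)*b/2), b)


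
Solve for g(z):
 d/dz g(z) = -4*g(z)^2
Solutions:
 g(z) = 1/(C1 + 4*z)


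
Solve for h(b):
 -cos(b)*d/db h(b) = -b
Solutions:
 h(b) = C1 + Integral(b/cos(b), b)


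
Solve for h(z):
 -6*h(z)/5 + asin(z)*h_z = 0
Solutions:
 h(z) = C1*exp(6*Integral(1/asin(z), z)/5)


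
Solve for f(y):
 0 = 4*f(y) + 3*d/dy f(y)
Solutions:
 f(y) = C1*exp(-4*y/3)


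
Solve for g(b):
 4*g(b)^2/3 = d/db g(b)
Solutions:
 g(b) = -3/(C1 + 4*b)


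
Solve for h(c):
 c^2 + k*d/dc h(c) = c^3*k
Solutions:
 h(c) = C1 + c^4/4 - c^3/(3*k)


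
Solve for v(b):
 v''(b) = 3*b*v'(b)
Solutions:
 v(b) = C1 + C2*erfi(sqrt(6)*b/2)


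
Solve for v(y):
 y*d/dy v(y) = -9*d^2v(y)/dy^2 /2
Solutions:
 v(y) = C1 + C2*erf(y/3)


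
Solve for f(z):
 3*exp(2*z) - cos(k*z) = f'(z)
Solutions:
 f(z) = C1 + 3*exp(2*z)/2 - sin(k*z)/k


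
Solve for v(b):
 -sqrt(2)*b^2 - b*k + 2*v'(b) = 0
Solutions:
 v(b) = C1 + sqrt(2)*b^3/6 + b^2*k/4


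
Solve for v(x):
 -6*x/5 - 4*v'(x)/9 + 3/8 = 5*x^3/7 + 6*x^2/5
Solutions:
 v(x) = C1 - 45*x^4/112 - 9*x^3/10 - 27*x^2/20 + 27*x/32


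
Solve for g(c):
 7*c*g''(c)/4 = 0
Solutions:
 g(c) = C1 + C2*c


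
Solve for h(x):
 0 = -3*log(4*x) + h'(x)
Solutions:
 h(x) = C1 + 3*x*log(x) - 3*x + x*log(64)


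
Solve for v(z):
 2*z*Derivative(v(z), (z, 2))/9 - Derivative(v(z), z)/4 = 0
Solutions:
 v(z) = C1 + C2*z^(17/8)


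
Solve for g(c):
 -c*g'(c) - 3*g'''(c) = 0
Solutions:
 g(c) = C1 + Integral(C2*airyai(-3^(2/3)*c/3) + C3*airybi(-3^(2/3)*c/3), c)


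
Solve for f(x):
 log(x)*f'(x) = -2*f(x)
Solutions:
 f(x) = C1*exp(-2*li(x))


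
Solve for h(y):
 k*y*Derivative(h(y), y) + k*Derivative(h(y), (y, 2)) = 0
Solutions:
 h(y) = C1 + C2*erf(sqrt(2)*y/2)


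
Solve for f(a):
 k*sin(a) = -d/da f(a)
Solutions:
 f(a) = C1 + k*cos(a)


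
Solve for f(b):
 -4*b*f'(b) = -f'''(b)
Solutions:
 f(b) = C1 + Integral(C2*airyai(2^(2/3)*b) + C3*airybi(2^(2/3)*b), b)


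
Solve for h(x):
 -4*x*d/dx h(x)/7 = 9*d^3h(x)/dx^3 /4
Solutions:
 h(x) = C1 + Integral(C2*airyai(-2*294^(1/3)*x/21) + C3*airybi(-2*294^(1/3)*x/21), x)


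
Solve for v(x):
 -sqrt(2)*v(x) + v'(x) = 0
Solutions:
 v(x) = C1*exp(sqrt(2)*x)


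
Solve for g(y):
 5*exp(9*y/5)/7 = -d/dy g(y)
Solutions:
 g(y) = C1 - 25*exp(9*y/5)/63


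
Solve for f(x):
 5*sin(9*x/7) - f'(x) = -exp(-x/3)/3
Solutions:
 f(x) = C1 - 35*cos(9*x/7)/9 - 1/exp(x)^(1/3)


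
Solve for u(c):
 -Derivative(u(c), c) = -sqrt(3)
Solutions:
 u(c) = C1 + sqrt(3)*c
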